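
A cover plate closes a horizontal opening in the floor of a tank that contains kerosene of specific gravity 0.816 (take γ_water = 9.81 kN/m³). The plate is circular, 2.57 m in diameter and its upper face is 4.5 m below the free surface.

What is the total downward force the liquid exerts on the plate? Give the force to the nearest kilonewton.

F ≈ 187 kN

γ = 0.816 × 9.81 = 8.00496 kN/m³.
The plate is horizontal, so pressure is uniform at p = γ·h = 8.00496 × 4.5 = 36.0223 kN/m².
A = π(1.285)² = 5.18748 m².
F = p·A = 36.0223 × 5.18748 = 186.865 kN.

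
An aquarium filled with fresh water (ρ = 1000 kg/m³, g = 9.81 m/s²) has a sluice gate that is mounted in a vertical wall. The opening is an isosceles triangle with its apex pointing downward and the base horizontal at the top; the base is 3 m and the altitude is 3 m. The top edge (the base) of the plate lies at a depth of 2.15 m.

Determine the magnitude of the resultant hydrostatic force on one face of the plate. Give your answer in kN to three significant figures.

F ≈ 139 kN

γ = ρg = 1000 × 9.81 = 9810 N/m³ = 9.81 kN/m³.
With the apex down, the centroid sits h/3 = 3/3 = 1 m below the base (the top edge), so the centroid depth is h_c = 2.15 + 1 = 3.15 m.
A = ½ × 3 × 3 = 4.5 m².
Resultant F = γ·h_c·A = 9.81 × 3.15 × 4.5 = 139.057 kN.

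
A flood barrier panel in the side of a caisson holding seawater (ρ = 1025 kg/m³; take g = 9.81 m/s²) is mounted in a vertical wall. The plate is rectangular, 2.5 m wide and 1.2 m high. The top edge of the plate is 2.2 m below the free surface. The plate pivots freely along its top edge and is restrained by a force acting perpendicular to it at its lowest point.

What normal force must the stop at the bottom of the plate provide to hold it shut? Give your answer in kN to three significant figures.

γ = ρg = 1025 × 9.81 / 1000 = 10.05525 kN/m³.
The centroid lies 1.2/2 = 0.6 m below the top edge, so the centroid depth is h_c = 2.2 + 0.6 = 2.8 m.
A = 2.5 × 1.2 = 3 m².
Resultant F = γ·h_c·A = 10.05525 × 2.8 × 3 = 84.4641 kN.
I_c = b·h³/12 = 2.5 × 1.2³/12 = 0.36 m⁴.
Centre of pressure: y_p = y_c + I_c/(y_c·A) = 2.8 + 0.36/(2.8 × 3) = 2.8 + 0.0428571 = 2.84286 m along the plane.
The resultant acts 0.6 + 0.0428571 = 0.642857 m (along the plate) below the hinge at the top edge, so the moment about the hinge is M = F × 0.642857 = 84.4641 × 0.642857 = 54.2983 kN·m.
A normal force at the bottom, 1.2 m from the hinge, must supply this moment: P = 54.2983/1.2 = 45.2486 kN.

P ≈ 45.2 kN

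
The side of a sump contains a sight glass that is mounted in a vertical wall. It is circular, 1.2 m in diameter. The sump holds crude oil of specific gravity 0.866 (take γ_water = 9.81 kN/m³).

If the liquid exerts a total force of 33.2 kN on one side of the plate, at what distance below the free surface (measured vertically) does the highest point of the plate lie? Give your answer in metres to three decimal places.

γ = 0.866 × 9.81 = 8.49546 kN/m³.
A = π(0.6)² = 1.13097 m².
From F = γ·h_c·A, the centroid depth is h_c = 33.2/(8.49546 × 1.13097) = 3.45541 m.
The centroid is at the centre, 0.6 m below the top of the plate, so the highest point sits at h_top = 3.45541 − 0.6 = 2.85541 m below the surface.

d_top ≈ 2.855 m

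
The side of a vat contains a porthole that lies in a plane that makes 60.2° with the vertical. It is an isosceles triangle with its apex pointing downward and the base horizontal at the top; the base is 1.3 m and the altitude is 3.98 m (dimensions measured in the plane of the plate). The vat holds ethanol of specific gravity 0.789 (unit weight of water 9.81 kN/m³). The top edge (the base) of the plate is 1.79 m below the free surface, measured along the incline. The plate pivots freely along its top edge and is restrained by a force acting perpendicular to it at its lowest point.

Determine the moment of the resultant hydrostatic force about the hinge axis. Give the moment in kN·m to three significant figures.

γ = 0.789 × 9.81 = 7.74009 kN/m³.
The plate makes 60.2° with the vertical, i.e. θ = 90° − 60.2° = 29.8° to the horizontal. Measuring y along the incline from the free-surface line, vertical depth h = y·sinθ with sinθ = 0.496974.
With the apex down, the centroid sits h/3 = 3.98/3 = 1.32667 m below the base (the top edge), so y_c = 1.79 + 1.32667 = 3.11667 m and h_c = 3.11667 × 0.496974 = 1.5489 m.
A = ½ × 1.3 × 3.98 = 2.587 m².
Resultant F = γ·h_c·A = 7.74009 × 1.5489 × 2.587 = 31.0146 kN.
I_c = b·h³/36 = 1.3 × 3.98³/36 = 2.27662 m⁴.
Centre of pressure: y_p = y_c + I_c/(y_c·A) = 3.11667 + 2.27662/(3.11667 × 2.587) = 3.11667 + 0.28236 = 3.39903 m along the plane.
The resultant acts 1.32667 + 0.28236 = 1.60903 m (along the plate) below the hinge at the top edge, so the moment about the hinge is M = F × 1.60903 = 31.0146 × 1.60903 = 49.9034 kN·m.

M ≈ 49.9 kN·m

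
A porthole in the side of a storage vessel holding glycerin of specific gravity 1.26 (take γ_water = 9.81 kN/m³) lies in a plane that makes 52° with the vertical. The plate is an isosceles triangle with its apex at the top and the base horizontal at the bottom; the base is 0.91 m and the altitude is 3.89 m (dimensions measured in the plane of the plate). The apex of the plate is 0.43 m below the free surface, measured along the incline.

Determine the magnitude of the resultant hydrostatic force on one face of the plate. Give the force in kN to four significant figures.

F ≈ 40.72 kN

γ = 1.26 × 9.81 = 12.3606 kN/m³.
The plate makes 52° with the vertical, i.e. θ = 90° − 52° = 38° to the horizontal. Measuring y along the incline from the free-surface line, vertical depth h = y·sinθ with sinθ = 0.615661.
With the apex up, the centroid sits 2h/3 = 2 × 3.89/3 = 2.59333 m below the apex, so y_c = 0.43 + 2.59333 = 3.02333 m and h_c = 3.02333 × 0.615661 = 1.86135 m.
A = ½ × 0.91 × 3.89 = 1.76995 m².
Resultant F = γ·h_c·A = 12.3606 × 1.86135 × 1.76995 = 40.722 kN.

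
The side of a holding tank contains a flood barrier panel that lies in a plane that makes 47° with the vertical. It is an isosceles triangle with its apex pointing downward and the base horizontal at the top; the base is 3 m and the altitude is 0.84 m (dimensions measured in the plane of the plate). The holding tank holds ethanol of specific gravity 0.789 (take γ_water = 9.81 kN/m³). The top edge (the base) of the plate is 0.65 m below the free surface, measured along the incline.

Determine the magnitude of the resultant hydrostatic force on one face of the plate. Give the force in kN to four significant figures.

γ = 0.789 × 9.81 = 7.74009 kN/m³.
The plate makes 47° with the vertical, i.e. θ = 90° − 47° = 43° to the horizontal. Measuring y along the incline from the free-surface line, vertical depth h = y·sinθ with sinθ = 0.681998.
With the apex down, the centroid sits h/3 = 0.84/3 = 0.28 m below the base (the top edge), so y_c = 0.65 + 0.28 = 0.93 m and h_c = 0.93 × 0.681998 = 0.634258 m.
A = ½ × 3 × 0.84 = 1.26 m².
Resultant F = γ·h_c·A = 7.74009 × 0.634258 × 1.26 = 6.18561 kN.

F ≈ 6.186 kN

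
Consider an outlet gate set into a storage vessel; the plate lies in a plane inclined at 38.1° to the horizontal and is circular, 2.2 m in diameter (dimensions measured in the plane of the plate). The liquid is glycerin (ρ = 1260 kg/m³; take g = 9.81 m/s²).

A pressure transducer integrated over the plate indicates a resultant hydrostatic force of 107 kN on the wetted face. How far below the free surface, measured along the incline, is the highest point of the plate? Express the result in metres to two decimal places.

γ = ρg = 1260 × 9.81 / 1000 = 12.3606 kN/m³.
A = π(1.1)² = 3.80133 m².
From F = γ·h_c·A, the centroid depth is h_c = 107/(12.3606 × 3.80133) = 2.27724 m.
Let θ = 38.1° be the plate's angle to the horizontal; measure y along the incline from where the plane meets the free surface. Vertical depth h = y·sinθ with sinθ = 0.617036.
Along the incline, y_c = h_c/sinθ = 2.27724/0.617036 = 3.69061 m.
The centroid is at the centre, 1.1 m below the top of the plate, so the highest point sits at y_top = 3.69061 − 1.1 = 2.59061 m along the incline.

y_top ≈ 2.59 m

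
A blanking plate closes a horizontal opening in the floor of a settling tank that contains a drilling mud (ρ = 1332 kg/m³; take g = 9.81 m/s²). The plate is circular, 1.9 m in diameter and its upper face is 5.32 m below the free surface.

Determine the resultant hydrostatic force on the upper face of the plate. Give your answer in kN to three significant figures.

F ≈ 197 kN

γ = ρg = 1332 × 9.81 / 1000 = 13.06692 kN/m³.
The plate is horizontal, so pressure is uniform at p = γ·h = 13.06692 × 5.32 = 69.516 kN/m².
A = π(0.95)² = 2.83529 m².
F = p·A = 69.516 × 2.83529 = 197.098 kN.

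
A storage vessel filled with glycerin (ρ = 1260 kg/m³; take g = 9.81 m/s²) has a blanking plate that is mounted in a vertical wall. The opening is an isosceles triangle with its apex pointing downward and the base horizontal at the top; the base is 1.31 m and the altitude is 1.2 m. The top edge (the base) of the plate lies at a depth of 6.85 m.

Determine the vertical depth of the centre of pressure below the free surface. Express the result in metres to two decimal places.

h_p = 7.26 m

γ = ρg = 1260 × 9.81 / 1000 = 12.3606 kN/m³.
With the apex down, the centroid sits h/3 = 1.2/3 = 0.4 m below the base (the top edge), so the centroid depth is h_c = 6.85 + 0.4 = 7.25 m.
A = ½ × 1.31 × 1.2 = 0.786 m².
Resultant F = γ·h_c·A = 12.3606 × 7.25 × 0.786 = 70.4369 kN.
I_c = b·h³/36 = 1.31 × 1.2³/36 = 0.06288 m⁴.
Centre of pressure: y_p = y_c + I_c/(y_c·A) = 7.25 + 0.06288/(7.25 × 0.786) = 7.25 + 0.0110345 = 7.26103 m along the plane.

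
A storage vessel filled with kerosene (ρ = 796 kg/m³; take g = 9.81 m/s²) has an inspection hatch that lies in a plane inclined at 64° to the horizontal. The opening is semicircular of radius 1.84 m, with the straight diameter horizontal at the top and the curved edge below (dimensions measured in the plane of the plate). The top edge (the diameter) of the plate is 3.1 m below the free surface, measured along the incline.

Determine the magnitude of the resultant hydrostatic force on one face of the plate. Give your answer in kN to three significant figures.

γ = ρg = 796 × 9.81 / 1000 = 7.80876 kN/m³.
Let θ = 64° be the plate's angle to the horizontal; measure y along the incline from where the plane meets the free surface. Vertical depth h = y·sinθ with sinθ = 0.898794.
The centroid of a semicircle lies 4r/(3π) = 0.78092 m from the diameter, here below the top edge, so y_c = 3.1 + 0.78092 = 3.88092 m and h_c = 3.88092 × 0.898794 = 3.48815 m.
A = πr²/2 = π × 1.84²/2 = 5.31809 m².
Resultant F = γ·h_c·A = 7.80876 × 3.48815 × 5.31809 = 144.855 kN.

F ≈ 145 kN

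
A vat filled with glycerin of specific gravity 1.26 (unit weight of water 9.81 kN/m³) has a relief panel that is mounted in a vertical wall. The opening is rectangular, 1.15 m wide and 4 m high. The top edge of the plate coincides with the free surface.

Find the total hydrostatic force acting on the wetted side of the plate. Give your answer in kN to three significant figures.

F ≈ 114 kN

γ = 1.26 × 9.81 = 12.3606 kN/m³.
The centroid lies 4/2 = 2 m below the top edge, so the centroid depth is h_c = 2 m.
A = 1.15 × 4 = 4.6 m².
Resultant F = γ·h_c·A = 12.3606 × 2 × 4.6 = 113.718 kN.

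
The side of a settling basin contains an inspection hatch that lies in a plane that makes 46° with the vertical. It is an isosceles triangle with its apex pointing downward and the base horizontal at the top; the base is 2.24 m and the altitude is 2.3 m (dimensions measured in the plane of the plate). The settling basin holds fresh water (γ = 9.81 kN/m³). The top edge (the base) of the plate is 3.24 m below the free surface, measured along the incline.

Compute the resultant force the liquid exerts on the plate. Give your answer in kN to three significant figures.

F ≈ 70.3 kN

γ = 9.81 kN/m³.
The plate makes 46° with the vertical, i.e. θ = 90° − 46° = 44° to the horizontal. Measuring y along the incline from the free-surface line, vertical depth h = y·sinθ with sinθ = 0.694658.
With the apex down, the centroid sits h/3 = 2.3/3 = 0.766667 m below the base (the top edge), so y_c = 3.24 + 0.766667 = 4.00667 m and h_c = 4.00667 × 0.694658 = 2.78327 m.
A = ½ × 2.24 × 2.3 = 2.576 m².
Resultant F = γ·h_c·A = 9.81 × 2.78327 × 2.576 = 70.3348 kN.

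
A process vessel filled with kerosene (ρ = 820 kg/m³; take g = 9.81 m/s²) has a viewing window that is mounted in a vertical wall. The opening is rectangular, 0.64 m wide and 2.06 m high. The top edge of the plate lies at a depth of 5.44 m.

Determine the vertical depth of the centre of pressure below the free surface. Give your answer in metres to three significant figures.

γ = ρg = 820 × 9.81 / 1000 = 8.0442 kN/m³.
The centroid lies 2.06/2 = 1.03 m below the top edge, so the centroid depth is h_c = 5.44 + 1.03 = 6.47 m.
A = 0.64 × 2.06 = 1.3184 m².
Resultant F = γ·h_c·A = 8.0442 × 6.47 × 1.3184 = 68.6174 kN.
I_c = b·h³/12 = 0.64 × 2.06³/12 = 0.46623 m⁴.
Centre of pressure: y_p = y_c + I_c/(y_c·A) = 6.47 + 0.46623/(6.47 × 1.3184) = 6.47 + 0.0546574 = 6.52466 m along the plane.

h_p = 6.52 m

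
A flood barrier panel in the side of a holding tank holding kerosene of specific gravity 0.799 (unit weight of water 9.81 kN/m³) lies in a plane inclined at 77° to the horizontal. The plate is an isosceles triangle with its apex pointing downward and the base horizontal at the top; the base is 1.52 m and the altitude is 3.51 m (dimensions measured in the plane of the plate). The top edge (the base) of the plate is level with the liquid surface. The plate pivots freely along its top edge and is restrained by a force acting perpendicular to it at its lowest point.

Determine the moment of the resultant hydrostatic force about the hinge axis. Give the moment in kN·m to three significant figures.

M ≈ 41.8 kN·m

γ = 0.799 × 9.81 = 7.83819 kN/m³.
Let θ = 77° be the plate's angle to the horizontal; measure y along the incline from where the plane meets the free surface. Vertical depth h = y·sinθ with sinθ = 0.974370.
With the apex down, the centroid sits h/3 = 3.51/3 = 1.17 m below the base (the top edge), so y_c = 1.17 m and h_c = 1.17 × 0.974370 = 1.14001 m.
A = ½ × 1.52 × 3.51 = 2.6676 m².
Resultant F = γ·h_c·A = 7.83819 × 1.14001 × 2.6676 = 23.8366 kN.
I_c = b·h³/36 = 1.52 × 3.51³/36 = 1.82584 m⁴.
Centre of pressure: y_p = y_c + I_c/(y_c·A) = 1.17 + 1.82584/(1.17 × 2.6676) = 1.17 + 0.585 = 1.755 m along the plane.
The resultant acts 1.17 + 0.585 = 1.755 m (along the plate) below the hinge at the top edge, so the moment about the hinge is M = F × 1.755 = 23.8366 × 1.755 = 41.8332 kN·m.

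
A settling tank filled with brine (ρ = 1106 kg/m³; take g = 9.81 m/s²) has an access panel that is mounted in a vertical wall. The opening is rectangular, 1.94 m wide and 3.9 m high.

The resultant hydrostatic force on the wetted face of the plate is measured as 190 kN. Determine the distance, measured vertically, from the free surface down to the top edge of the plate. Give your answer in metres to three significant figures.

d_top ≈ 0.365 m

γ = ρg = 1106 × 9.81 / 1000 = 10.84986 kN/m³.
A = 1.94 × 3.9 = 7.566 m².
From F = γ·h_c·A, the centroid depth is h_c = 190/(10.84986 × 7.566) = 2.31453 m.
The centroid lies 3.9/2 = 1.95 m below the top edge, so the top edge sits at h_top = 2.31453 − 1.95 = 0.36453 m below the surface.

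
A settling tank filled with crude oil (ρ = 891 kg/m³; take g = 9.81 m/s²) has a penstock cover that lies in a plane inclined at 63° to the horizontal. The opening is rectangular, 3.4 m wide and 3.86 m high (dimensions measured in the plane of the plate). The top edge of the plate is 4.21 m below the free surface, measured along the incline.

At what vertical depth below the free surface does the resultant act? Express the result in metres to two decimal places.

γ = ρg = 891 × 9.81 / 1000 = 8.74071 kN/m³.
Let θ = 63° be the plate's angle to the horizontal; measure y along the incline from where the plane meets the free surface. Vertical depth h = y·sinθ with sinθ = 0.891007.
The centroid lies 3.86/2 = 1.93 m below the top edge, so y_c = 4.21 + 1.93 = 6.14 m and h_c = 6.14 × 0.891007 = 5.47078 m.
A = 3.4 × 3.86 = 13.124 m².
Resultant F = γ·h_c·A = 8.74071 × 5.47078 × 13.124 = 627.57 kN.
I_c = b·h³/12 = 3.4 × 3.86³/12 = 16.2952 m⁴.
Centre of pressure: y_p = y_c + I_c/(y_c·A) = 6.14 + 16.2952/(6.14 × 13.124) = 6.14 + 0.20222 = 6.34222 m along the plane.
Vertically, h_p = y_p·sinθ = 6.34222 × 0.891007 = 5.65096 m.

h_p = 5.65 m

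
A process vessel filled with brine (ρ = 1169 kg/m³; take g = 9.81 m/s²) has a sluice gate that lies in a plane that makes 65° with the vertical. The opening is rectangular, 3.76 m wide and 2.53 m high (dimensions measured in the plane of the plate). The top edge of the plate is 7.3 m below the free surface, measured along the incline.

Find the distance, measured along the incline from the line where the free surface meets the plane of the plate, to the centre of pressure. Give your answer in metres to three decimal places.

y_p = 8.627 m

γ = ρg = 1169 × 9.81 / 1000 = 11.46789 kN/m³.
The plate makes 65° with the vertical, i.e. θ = 90° − 65° = 25° to the horizontal. Measuring y along the incline from the free-surface line, vertical depth h = y·sinθ with sinθ = 0.422618.
The centroid lies 2.53/2 = 1.265 m below the top edge, so y_c = 7.3 + 1.265 = 8.565 m and h_c = 8.565 × 0.422618 = 3.61972 m.
A = 3.76 × 2.53 = 9.5128 m².
Resultant F = γ·h_c·A = 11.46789 × 3.61972 × 9.5128 = 394.882 kN.
I_c = b·h³/12 = 3.76 × 2.53³/12 = 5.07421 m⁴.
Centre of pressure: y_p = y_c + I_c/(y_c·A) = 8.565 + 5.07421/(8.565 × 9.5128) = 8.565 + 0.0622777 = 8.62728 m along the plane.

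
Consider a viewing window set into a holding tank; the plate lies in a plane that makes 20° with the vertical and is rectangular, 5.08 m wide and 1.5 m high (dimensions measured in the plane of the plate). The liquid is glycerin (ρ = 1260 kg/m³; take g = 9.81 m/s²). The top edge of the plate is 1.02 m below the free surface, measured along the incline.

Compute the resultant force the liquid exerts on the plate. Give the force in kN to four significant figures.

γ = ρg = 1260 × 9.81 / 1000 = 12.3606 kN/m³.
The plate makes 20° with the vertical, i.e. θ = 90° − 20° = 70° to the horizontal. Measuring y along the incline from the free-surface line, vertical depth h = y·sinθ with sinθ = 0.939693.
The centroid lies 1.5/2 = 0.75 m below the top edge, so y_c = 1.02 + 0.75 = 1.77 m and h_c = 1.77 × 0.939693 = 1.66326 m.
A = 5.08 × 1.5 = 7.62 m².
Resultant F = γ·h_c·A = 12.3606 × 1.66326 × 7.62 = 156.659 kN.

F ≈ 156.7 kN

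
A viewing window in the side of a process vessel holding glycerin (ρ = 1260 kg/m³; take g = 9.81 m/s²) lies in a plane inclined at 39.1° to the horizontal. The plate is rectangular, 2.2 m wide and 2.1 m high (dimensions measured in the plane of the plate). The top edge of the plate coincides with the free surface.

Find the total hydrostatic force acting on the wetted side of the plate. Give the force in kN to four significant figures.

γ = ρg = 1260 × 9.81 / 1000 = 12.3606 kN/m³.
Let θ = 39.1° be the plate's angle to the horizontal; measure y along the incline from where the plane meets the free surface. Vertical depth h = y·sinθ with sinθ = 0.630676.
The centroid lies 2.1/2 = 1.05 m below the top edge, so y_c = 1.05 m and h_c = 1.05 × 0.630676 = 0.66221 m.
A = 2.2 × 2.1 = 4.62 m².
Resultant F = γ·h_c·A = 12.3606 × 0.66221 × 4.62 = 37.8161 kN.

F ≈ 37.82 kN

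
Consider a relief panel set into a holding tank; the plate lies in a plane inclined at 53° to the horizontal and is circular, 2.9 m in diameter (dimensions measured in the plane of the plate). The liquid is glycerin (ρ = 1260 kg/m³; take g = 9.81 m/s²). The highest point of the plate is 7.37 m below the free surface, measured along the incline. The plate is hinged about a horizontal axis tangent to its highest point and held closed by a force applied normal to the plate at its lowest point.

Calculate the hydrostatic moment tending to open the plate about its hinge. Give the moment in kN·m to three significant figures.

γ = ρg = 1260 × 9.81 / 1000 = 12.3606 kN/m³.
Let θ = 53° be the plate's angle to the horizontal; measure y along the incline from where the plane meets the free surface. Vertical depth h = y·sinθ with sinθ = 0.798636.
The centroid is at the centre, 1.45 m below the top of the plate, so y_c = 7.37 + 1.45 = 8.82 m and h_c = 8.82 × 0.798636 = 7.04397 m.
A = π(1.45)² = 6.6052 m².
Resultant F = γ·h_c·A = 12.3606 × 7.04397 × 6.6052 = 575.1 kN.
I_c = πr⁴/4 = π × 1.45⁴/4 = 3.47186 m⁴.
Centre of pressure: y_p = y_c + I_c/(y_c·A) = 8.82 + 3.47186/(8.82 × 6.6052) = 8.82 + 0.0595947 = 8.87959 m along the plane.
The resultant acts 1.45 + 0.0595947 = 1.50959 m (along the plate) below the hinge at the top edge, so the moment about the hinge is M = F × 1.50959 = 575.1 × 1.50959 = 868.165 kN·m.

M ≈ 868 kN·m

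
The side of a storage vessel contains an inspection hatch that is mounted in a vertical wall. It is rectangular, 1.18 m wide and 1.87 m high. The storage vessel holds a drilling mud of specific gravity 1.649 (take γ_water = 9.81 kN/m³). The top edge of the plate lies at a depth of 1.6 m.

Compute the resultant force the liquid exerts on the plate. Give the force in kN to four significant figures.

F ≈ 90.49 kN

γ = 1.649 × 9.81 = 16.17669 kN/m³.
The centroid lies 1.87/2 = 0.935 m below the top edge, so the centroid depth is h_c = 1.6 + 0.935 = 2.535 m.
A = 1.18 × 1.87 = 2.2066 m².
Resultant F = γ·h_c·A = 16.17669 × 2.535 × 2.2066 = 90.4881 kN.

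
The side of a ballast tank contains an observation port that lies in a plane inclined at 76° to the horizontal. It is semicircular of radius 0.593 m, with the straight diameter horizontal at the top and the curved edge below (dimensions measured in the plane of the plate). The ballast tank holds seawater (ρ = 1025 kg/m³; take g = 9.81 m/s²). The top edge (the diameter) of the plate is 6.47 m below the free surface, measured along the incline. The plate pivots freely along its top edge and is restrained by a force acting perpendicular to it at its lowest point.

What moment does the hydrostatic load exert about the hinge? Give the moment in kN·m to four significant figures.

M ≈ 9.249 kN·m

γ = ρg = 1025 × 9.81 / 1000 = 10.05525 kN/m³.
Let θ = 76° be the plate's angle to the horizontal; measure y along the incline from where the plane meets the free surface. Vertical depth h = y·sinθ with sinθ = 0.970296.
The centroid of a semicircle lies 4r/(3π) = 0.251677 m from the diameter, here below the top edge, so y_c = 6.47 + 0.251677 = 6.72168 m and h_c = 6.72168 × 0.970296 = 6.52202 m.
A = πr²/2 = π × 0.593²/2 = 0.552369 m².
Resultant F = γ·h_c·A = 10.05525 × 6.52202 × 0.552369 = 36.2247 kN.
I_c = (π/8 − 8/(9π))·r⁴ = 0.109757 × 0.593⁴ = 0.0135722 m⁴.
Centre of pressure: y_p = y_c + I_c/(y_c·A) = 6.72168 + 0.0135722/(6.72168 × 0.552369) = 6.72168 + 0.00365547 = 6.72534 m along the plane.
The resultant acts 0.251677 + 0.00365547 = 0.255332 m (along the plate) below the hinge at the top edge, so the moment about the hinge is M = F × 0.255332 = 36.2247 × 0.255332 = 9.24933 kN·m.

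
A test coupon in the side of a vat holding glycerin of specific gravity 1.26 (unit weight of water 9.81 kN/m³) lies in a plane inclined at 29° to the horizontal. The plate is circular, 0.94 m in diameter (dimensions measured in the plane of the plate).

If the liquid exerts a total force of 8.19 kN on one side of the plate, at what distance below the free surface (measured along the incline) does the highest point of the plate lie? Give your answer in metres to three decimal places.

y_top ≈ 1.499 m

γ = 1.26 × 9.81 = 12.3606 kN/m³.
A = π(0.47)² = 0.693978 m².
From F = γ·h_c·A, the centroid depth is h_c = 8.19/(12.3606 × 0.693978) = 0.95477 m.
Let θ = 29° be the plate's angle to the horizontal; measure y along the incline from where the plane meets the free surface. Vertical depth h = y·sinθ with sinθ = 0.484810.
Along the incline, y_c = h_c/sinθ = 0.95477/0.484810 = 1.96937 m.
The centroid is at the centre, 0.47 m below the top of the plate, so the highest point sits at y_top = 1.96937 − 0.47 = 1.49937 m along the incline.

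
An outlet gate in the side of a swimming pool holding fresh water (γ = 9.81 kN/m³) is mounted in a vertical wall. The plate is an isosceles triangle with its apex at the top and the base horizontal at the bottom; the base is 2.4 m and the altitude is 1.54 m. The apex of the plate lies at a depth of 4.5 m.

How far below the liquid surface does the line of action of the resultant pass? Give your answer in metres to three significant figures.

h_p = 5.55 m

γ = 9.81 kN/m³.
With the apex up, the centroid sits 2h/3 = 2 × 1.54/3 = 1.02667 m below the apex, so the centroid depth is h_c = 4.5 + 1.02667 = 5.52667 m.
A = ½ × 2.4 × 1.54 = 1.848 m².
Resultant F = γ·h_c·A = 9.81 × 5.52667 × 1.848 = 100.192 kN.
I_c = b·h³/36 = 2.4 × 1.54³/36 = 0.243484 m⁴.
Centre of pressure: y_p = y_c + I_c/(y_c·A) = 5.52667 + 0.243484/(5.52667 × 1.848) = 5.52667 + 0.0238399 = 5.55051 m along the plane.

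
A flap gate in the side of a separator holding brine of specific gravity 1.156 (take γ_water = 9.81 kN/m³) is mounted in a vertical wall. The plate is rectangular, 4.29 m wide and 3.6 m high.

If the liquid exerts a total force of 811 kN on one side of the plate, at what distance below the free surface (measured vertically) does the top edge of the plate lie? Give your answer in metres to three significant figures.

γ = 1.156 × 9.81 = 11.34036 kN/m³.
A = 4.29 × 3.6 = 15.444 m².
From F = γ·h_c·A, the centroid depth is h_c = 811/(11.34036 × 15.444) = 4.63057 m.
The centroid lies 3.6/2 = 1.8 m below the top edge, so the top edge sits at h_top = 4.63057 − 1.8 = 2.83057 m below the surface.

d_top ≈ 2.83 m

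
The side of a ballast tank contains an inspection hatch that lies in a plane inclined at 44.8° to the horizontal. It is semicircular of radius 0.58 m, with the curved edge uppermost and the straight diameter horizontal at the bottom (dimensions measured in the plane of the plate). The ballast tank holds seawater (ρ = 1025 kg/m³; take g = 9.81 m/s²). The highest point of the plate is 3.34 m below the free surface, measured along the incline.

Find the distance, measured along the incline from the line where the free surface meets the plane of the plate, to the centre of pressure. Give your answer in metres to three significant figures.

y_p = 3.68 m

γ = ρg = 1025 × 9.81 / 1000 = 10.05525 kN/m³.
Let θ = 44.8° be the plate's angle to the horizontal; measure y along the incline from where the plane meets the free surface. Vertical depth h = y·sinθ with sinθ = 0.704634.
The centroid lies 4r/(3π) = 0.24616 m above the diameter, so r − 4r/(3π) = 0.58 − 0.24616 = 0.33384 m below the topmost point, so y_c = 3.34 + 0.33384 = 3.67384 m and h_c = 3.67384 × 0.704634 = 2.58871 m.
A = πr²/2 = π × 0.58²/2 = 0.528416 m².
Resultant F = γ·h_c·A = 10.05525 × 2.58871 × 0.528416 = 13.7547 kN.
I_c = (π/8 − 8/(9π))·r⁴ = 0.109757 × 0.58⁴ = 0.0124206 m⁴.
Centre of pressure: y_p = y_c + I_c/(y_c·A) = 3.67384 + 0.0124206/(3.67384 × 0.528416) = 3.67384 + 0.00639803 = 3.68024 m along the plane.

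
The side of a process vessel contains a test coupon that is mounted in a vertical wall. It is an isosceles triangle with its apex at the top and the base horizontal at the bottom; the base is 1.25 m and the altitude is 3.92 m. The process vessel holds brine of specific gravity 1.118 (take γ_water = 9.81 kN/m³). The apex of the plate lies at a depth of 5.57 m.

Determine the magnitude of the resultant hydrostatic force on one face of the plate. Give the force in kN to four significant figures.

γ = 1.118 × 9.81 = 10.96758 kN/m³.
With the apex up, the centroid sits 2h/3 = 2 × 3.92/3 = 2.61333 m below the apex, so the centroid depth is h_c = 5.57 + 2.61333 = 8.18333 m.
A = ½ × 1.25 × 3.92 = 2.45 m².
Resultant F = γ·h_c·A = 10.96758 × 8.18333 × 2.45 = 219.891 kN.

F ≈ 219.9 kN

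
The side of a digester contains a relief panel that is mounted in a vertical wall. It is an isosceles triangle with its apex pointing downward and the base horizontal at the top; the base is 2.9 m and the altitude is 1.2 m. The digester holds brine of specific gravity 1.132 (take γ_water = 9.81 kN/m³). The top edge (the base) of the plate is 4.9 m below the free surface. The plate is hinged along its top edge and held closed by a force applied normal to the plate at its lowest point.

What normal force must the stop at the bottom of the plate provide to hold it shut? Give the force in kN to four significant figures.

γ = 1.132 × 9.81 = 11.10492 kN/m³.
With the apex down, the centroid sits h/3 = 1.2/3 = 0.4 m below the base (the top edge), so the centroid depth is h_c = 4.9 + 0.4 = 5.3 m.
A = ½ × 2.9 × 1.2 = 1.74 m².
Resultant F = γ·h_c·A = 11.10492 × 5.3 × 1.74 = 102.41 kN.
I_c = b·h³/36 = 2.9 × 1.2³/36 = 0.1392 m⁴.
Centre of pressure: y_p = y_c + I_c/(y_c·A) = 5.3 + 0.1392/(5.3 × 1.74) = 5.3 + 0.0150943 = 5.31509 m along the plane.
The resultant acts 0.4 + 0.0150943 = 0.415094 m (along the plate) below the hinge at the top edge, so the moment about the hinge is M = F × 0.415094 = 102.41 × 0.415094 = 42.5098 kN·m.
A normal force at the bottom, 1.2 m from the hinge, must supply this moment: P = 42.5098/1.2 = 35.4248 kN.

P ≈ 35.42 kN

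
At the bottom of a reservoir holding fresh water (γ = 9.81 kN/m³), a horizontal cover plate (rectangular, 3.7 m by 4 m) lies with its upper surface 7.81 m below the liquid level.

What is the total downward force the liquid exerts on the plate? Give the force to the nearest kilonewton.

F ≈ 1134 kN

γ = 9.81 kN/m³.
The plate is horizontal, so pressure is uniform at p = γ·h = 9.81 × 7.81 = 76.6161 kN/m².
A = 3.7 × 4 = 14.8 m².
F = p·A = 76.6161 × 14.8 = 1133.92 kN.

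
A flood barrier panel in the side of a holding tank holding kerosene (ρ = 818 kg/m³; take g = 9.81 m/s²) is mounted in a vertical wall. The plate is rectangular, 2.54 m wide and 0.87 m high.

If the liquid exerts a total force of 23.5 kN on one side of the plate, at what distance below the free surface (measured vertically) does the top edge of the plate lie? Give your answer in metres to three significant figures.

γ = ρg = 818 × 9.81 / 1000 = 8.02458 kN/m³.
A = 2.54 × 0.87 = 2.2098 m².
From F = γ·h_c·A, the centroid depth is h_c = 23.5/(8.02458 × 2.2098) = 1.32523 m.
The centroid lies 0.87/2 = 0.435 m below the top edge, so the top edge sits at h_top = 1.32523 − 0.435 = 0.89023 m below the surface.

d_top ≈ 0.890 m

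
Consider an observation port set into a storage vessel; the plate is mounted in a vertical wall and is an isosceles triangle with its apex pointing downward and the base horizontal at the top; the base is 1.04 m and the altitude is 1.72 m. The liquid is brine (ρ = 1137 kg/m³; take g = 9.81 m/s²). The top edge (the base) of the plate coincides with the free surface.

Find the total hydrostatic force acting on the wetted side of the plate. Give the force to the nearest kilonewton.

γ = ρg = 1137 × 9.81 / 1000 = 11.15397 kN/m³.
With the apex down, the centroid sits h/3 = 1.72/3 = 0.573333 m below the base (the top edge), so the centroid depth is h_c = 0.573333 m.
A = ½ × 1.04 × 1.72 = 0.8944 m².
Resultant F = γ·h_c·A = 11.15397 × 0.573333 × 0.8944 = 5.71963 kN.

F ≈ 6 kN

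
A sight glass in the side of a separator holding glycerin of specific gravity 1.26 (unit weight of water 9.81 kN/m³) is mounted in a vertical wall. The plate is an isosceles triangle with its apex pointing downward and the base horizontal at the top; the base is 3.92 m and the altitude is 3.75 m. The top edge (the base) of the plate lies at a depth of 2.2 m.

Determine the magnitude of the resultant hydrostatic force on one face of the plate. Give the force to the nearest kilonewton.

F ≈ 313 kN

γ = 1.26 × 9.81 = 12.3606 kN/m³.
With the apex down, the centroid sits h/3 = 3.75/3 = 1.25 m below the base (the top edge), so the centroid depth is h_c = 2.2 + 1.25 = 3.45 m.
A = ½ × 3.92 × 3.75 = 7.35 m².
Resultant F = γ·h_c·A = 12.3606 × 3.45 × 7.35 = 313.434 kN.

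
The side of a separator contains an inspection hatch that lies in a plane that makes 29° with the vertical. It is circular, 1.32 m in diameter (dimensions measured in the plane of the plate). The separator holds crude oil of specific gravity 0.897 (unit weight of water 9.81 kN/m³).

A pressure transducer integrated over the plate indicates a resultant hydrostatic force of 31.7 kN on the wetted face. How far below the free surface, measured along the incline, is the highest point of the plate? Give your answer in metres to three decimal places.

γ = 0.897 × 9.81 = 8.79957 kN/m³.
A = π(0.66)² = 1.36848 m².
From F = γ·h_c·A, the centroid depth is h_c = 31.7/(8.79957 × 1.36848) = 2.63245 m.
The plate makes 29° with the vertical, i.e. θ = 90° − 29° = 61° to the horizontal. Measuring y along the incline from the free-surface line, vertical depth h = y·sinθ with sinθ = 0.874620.
Along the incline, y_c = h_c/sinθ = 2.63245/0.874620 = 3.00982 m.
The centroid is at the centre, 0.66 m below the top of the plate, so the highest point sits at y_top = 3.00982 − 0.66 = 2.34982 m along the incline.

y_top ≈ 2.350 m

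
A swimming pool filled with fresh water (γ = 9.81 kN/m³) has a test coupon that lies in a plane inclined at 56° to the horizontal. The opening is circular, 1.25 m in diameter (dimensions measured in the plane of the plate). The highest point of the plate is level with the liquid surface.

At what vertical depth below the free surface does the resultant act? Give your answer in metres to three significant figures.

h_p = 0.648 m

γ = 9.81 kN/m³.
Let θ = 56° be the plate's angle to the horizontal; measure y along the incline from where the plane meets the free surface. Vertical depth h = y·sinθ with sinθ = 0.829038.
The centroid is at the centre, 0.625 m below the top of the plate, so y_c = 0.625 m and h_c = 0.625 × 0.829038 = 0.518149 m.
A = π(0.625)² = 1.22718 m².
Resultant F = γ·h_c·A = 9.81 × 0.518149 × 1.22718 = 6.23781 kN.
I_c = πr⁴/4 = π × 0.625⁴/4 = 0.119842 m⁴.
Centre of pressure: y_p = y_c + I_c/(y_c·A) = 0.625 + 0.119842/(0.625 × 1.22718) = 0.625 + 0.15625 = 0.78125 m along the plane.
Vertically, h_p = y_p·sinθ = 0.78125 × 0.829038 = 0.647686 m.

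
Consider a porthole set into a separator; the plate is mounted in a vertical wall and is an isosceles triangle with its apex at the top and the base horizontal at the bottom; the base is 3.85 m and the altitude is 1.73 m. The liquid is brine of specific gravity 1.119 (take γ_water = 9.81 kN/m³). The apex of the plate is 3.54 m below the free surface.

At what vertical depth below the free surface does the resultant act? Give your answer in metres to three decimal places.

h_p = 4.729 m

γ = 1.119 × 9.81 = 10.97739 kN/m³.
With the apex up, the centroid sits 2h/3 = 2 × 1.73/3 = 1.15333 m below the apex, so the centroid depth is h_c = 3.54 + 1.15333 = 4.69333 m.
A = ½ × 3.85 × 1.73 = 3.33025 m².
Resultant F = γ·h_c·A = 10.97739 × 4.69333 × 3.33025 = 171.576 kN.
I_c = b·h³/36 = 3.85 × 1.73³/36 = 0.553728 m⁴.
Centre of pressure: y_p = y_c + I_c/(y_c·A) = 4.69333 + 0.553728/(4.69333 × 3.33025) = 4.69333 + 0.0354273 = 4.72876 m along the plane.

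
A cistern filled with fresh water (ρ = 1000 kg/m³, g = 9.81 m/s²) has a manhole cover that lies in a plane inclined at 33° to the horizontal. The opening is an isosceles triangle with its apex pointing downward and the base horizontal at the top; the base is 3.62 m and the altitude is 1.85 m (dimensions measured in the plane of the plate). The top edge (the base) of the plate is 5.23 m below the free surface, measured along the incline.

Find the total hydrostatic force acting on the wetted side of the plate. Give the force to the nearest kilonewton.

γ = ρg = 1000 × 9.81 = 9810 N/m³ = 9.81 kN/m³.
Let θ = 33° be the plate's angle to the horizontal; measure y along the incline from where the plane meets the free surface. Vertical depth h = y·sinθ with sinθ = 0.544639.
With the apex down, the centroid sits h/3 = 1.85/3 = 0.616667 m below the base (the top edge), so y_c = 5.23 + 0.616667 = 5.84667 m and h_c = 5.84667 × 0.544639 = 3.18432 m.
A = ½ × 3.62 × 1.85 = 3.3485 m².
Resultant F = γ·h_c·A = 9.81 × 3.18432 × 3.3485 = 104.601 kN.

F ≈ 105 kN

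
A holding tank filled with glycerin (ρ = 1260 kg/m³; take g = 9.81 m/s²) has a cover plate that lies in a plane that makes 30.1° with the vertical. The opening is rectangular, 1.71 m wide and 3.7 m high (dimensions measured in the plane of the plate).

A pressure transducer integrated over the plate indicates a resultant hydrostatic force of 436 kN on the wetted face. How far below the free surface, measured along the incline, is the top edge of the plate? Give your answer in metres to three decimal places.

γ = ρg = 1260 × 9.81 / 1000 = 12.3606 kN/m³.
A = 1.71 × 3.7 = 6.327 m².
From F = γ·h_c·A, the centroid depth is h_c = 436/(12.3606 × 6.327) = 5.57505 m.
The plate makes 30.1° with the vertical, i.e. θ = 90° − 30.1° = 59.9° to the horizontal. Measuring y along the incline from the free-surface line, vertical depth h = y·sinθ with sinθ = 0.865151.
Along the incline, y_c = h_c/sinθ = 5.57505/0.865151 = 6.44402 m.
The centroid lies 3.7/2 = 1.85 m below the top edge, so the top edge sits at y_top = 6.44402 − 1.85 = 4.59402 m along the incline.

y_top ≈ 4.594 m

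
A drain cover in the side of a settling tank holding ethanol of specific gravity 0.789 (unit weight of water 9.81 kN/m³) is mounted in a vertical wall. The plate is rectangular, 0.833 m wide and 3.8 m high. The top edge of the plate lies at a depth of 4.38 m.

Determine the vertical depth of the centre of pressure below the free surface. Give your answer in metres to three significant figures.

γ = 0.789 × 9.81 = 7.74009 kN/m³.
The centroid lies 3.8/2 = 1.9 m below the top edge, so the centroid depth is h_c = 4.38 + 1.9 = 6.28 m.
A = 0.833 × 3.8 = 3.1654 m².
Resultant F = γ·h_c·A = 7.74009 × 6.28 × 3.1654 = 153.863 kN.
I_c = b·h³/12 = 0.833 × 3.8³/12 = 3.80903 m⁴.
Centre of pressure: y_p = y_c + I_c/(y_c·A) = 6.28 + 3.80903/(6.28 × 3.1654) = 6.28 + 0.191614 = 6.47161 m along the plane.

h_p = 6.47 m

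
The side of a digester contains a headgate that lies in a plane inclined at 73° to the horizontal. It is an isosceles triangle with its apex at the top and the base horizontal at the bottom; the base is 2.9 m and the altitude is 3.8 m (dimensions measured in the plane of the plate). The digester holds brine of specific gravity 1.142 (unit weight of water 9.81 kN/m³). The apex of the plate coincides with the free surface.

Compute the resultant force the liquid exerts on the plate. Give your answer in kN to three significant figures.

F ≈ 150 kN

γ = 1.142 × 9.81 = 11.20302 kN/m³.
Let θ = 73° be the plate's angle to the horizontal; measure y along the incline from where the plane meets the free surface. Vertical depth h = y·sinθ with sinθ = 0.956305.
With the apex up, the centroid sits 2h/3 = 2 × 3.8/3 = 2.53333 m below the apex, so y_c = 2.53333 m and h_c = 2.53333 × 0.956305 = 2.42264 m.
A = ½ × 2.9 × 3.8 = 5.51 m².
Resultant F = γ·h_c·A = 11.20302 × 2.42264 × 5.51 = 149.546 kN.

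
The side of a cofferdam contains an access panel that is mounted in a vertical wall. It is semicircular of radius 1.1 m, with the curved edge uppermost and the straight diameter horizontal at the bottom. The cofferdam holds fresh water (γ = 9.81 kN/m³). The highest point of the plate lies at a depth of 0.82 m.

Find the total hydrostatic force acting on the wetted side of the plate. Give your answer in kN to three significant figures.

γ = 9.81 kN/m³.
The centroid lies 4r/(3π) = 0.466854 m above the diameter, so r − 4r/(3π) = 1.1 − 0.466854 = 0.633146 m below the topmost point, so the centroid depth is h_c = 0.82 + 0.633146 = 1.45315 m.
A = πr²/2 = π × 1.1²/2 = 1.90066 m².
Resultant F = γ·h_c·A = 9.81 × 1.45315 × 1.90066 = 27.0947 kN.

F ≈ 27.1 kN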